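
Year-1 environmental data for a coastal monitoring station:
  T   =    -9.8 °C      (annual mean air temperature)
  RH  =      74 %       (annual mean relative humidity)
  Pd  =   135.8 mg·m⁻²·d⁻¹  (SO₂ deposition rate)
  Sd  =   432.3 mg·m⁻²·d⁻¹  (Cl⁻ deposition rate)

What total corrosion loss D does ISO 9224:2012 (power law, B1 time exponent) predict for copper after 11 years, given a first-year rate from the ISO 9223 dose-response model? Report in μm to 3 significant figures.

copper: f(T) = +0.126·(T−10) [T≤10 °C] = -2.4948
  Pd branch = 0.0053·Pd^0.26·e^(0.059·RH+f) = 0.1234 μm/a
  Cl⁻ term: 0.01025·432.3^0.27·exp(0.036·74+0.049·-9.8) = 0.4686
  r_corr = 0.1234 + 0.4686 = 0.592 μm/a
Power-law: D(11) = r_corr · 11^0.667
  D(11) = 0.592 × 11^0.667 = 0.592 × 4.95 = 2.931 μm

D(11) = 2.93 μm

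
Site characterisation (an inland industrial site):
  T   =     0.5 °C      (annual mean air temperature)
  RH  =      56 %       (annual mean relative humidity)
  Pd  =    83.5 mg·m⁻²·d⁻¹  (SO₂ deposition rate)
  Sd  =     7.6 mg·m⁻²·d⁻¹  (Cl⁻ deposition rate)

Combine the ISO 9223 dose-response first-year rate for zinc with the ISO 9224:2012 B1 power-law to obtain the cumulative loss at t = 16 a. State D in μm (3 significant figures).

zinc: T≤10 °C ⇒ hinge +0.038·(0.5−10) = -0.3610
  sulphur-dioxide contribution → 0.8281 μm/a
  chloride contribution → 0.09081 μm/a
  total first-year rate 0.9189 μm/a
ISO 9224: D(t) = r_corr · t^b with b = 0.813 (zinc, B1)
  D(16) = 0.9189 × 16^0.813 = 0.9189 × 9.527 = 8.755 μm

D(16) = 8.75 μm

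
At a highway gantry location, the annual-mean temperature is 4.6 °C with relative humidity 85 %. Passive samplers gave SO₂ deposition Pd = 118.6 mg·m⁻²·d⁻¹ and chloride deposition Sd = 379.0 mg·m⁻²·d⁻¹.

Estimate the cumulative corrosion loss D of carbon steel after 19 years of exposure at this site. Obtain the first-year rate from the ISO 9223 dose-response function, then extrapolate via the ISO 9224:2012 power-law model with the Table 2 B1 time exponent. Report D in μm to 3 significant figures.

D(19) = 616 μm

carbon steel: T≤10 °C ⇒ hinge +0.150·(4.6−10) = -0.8100
  sulphur-dioxide contribution → 51.64 μm/a
  chloride contribution → 80.44 μm/a
  ⇒ r_corr(carbon steel) = 132.1 μm/a
Power-law: D(19) = r_corr · 19^0.523
  D(19) = 132.1 × 19^0.523 = 132.1 × 4.664 = 616.1 μm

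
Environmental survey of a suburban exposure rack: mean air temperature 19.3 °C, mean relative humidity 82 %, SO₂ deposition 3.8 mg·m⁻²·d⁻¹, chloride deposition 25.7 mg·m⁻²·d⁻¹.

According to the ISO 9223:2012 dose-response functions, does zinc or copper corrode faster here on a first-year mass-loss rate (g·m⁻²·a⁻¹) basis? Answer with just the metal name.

zinc: temperature factor f = -0.071·(9.3) = -0.6603
  sulphur-dioxide contribution → 0.5213 μm/a
  chloride contribution → 1.107 μm/a
  ⇒ r_corr(zinc) = 1.628 μm/a
  mass loss = 1.628 μm/a × 7.14 g/cm³ = 11.62 g·m⁻²·a⁻¹
copper: f(T) = -0.080·(T−10) [T>10 °C] = -0.7440
  sulphur-dioxide contribution → 0.4498 μm/a
  chloride contribution → 1.214 μm/a
  total first-year rate 1.664 μm/a
  mass loss = 1.664 μm/a × 8.96 g/cm³ = 14.91 g·m⁻²·a⁻¹
Ordering by g·m⁻²·a⁻¹: copper (14.9) > zinc (11.6)

copper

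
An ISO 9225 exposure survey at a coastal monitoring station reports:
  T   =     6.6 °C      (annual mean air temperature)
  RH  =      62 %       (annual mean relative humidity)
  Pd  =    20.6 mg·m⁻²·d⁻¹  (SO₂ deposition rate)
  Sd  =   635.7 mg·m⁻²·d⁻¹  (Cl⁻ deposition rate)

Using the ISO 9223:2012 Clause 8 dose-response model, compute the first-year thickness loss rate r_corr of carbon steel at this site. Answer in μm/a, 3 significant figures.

r_corr = 73.9 μm/a

carbon steel: f(T) = +0.150·(T−10) [T≤10 °C] = -0.5100
  Pd branch = 1.77·Pd^0.52·e^(0.02·RH+f) = 17.71 μm/a
  Cl⁻ term: 0.102·635.7^0.62·exp(0.033·62+0.04·6.6) = 56.21
  r_corr = 17.71 + 56.21 = 73.92 μm/a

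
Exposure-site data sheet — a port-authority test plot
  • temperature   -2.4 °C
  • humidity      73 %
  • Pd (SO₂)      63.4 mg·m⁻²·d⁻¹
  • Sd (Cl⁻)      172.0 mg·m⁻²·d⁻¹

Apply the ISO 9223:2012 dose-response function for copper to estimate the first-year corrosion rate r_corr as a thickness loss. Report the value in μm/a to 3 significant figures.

copper: temperature factor f = +0.126·(-12.4) = -1.5624
  Pd branch = 0.0053·Pd^0.26·e^(0.059·RH+f) = 0.2425 μm/a
  Cl⁻ term: 0.01025·172.0^0.27·exp(0.036·73+0.049·-2.4) = 0.5065
  sum: 0.2425 + 0.5065 → r_corr = 0.749 μm/a

r_corr = 0.749 μm/a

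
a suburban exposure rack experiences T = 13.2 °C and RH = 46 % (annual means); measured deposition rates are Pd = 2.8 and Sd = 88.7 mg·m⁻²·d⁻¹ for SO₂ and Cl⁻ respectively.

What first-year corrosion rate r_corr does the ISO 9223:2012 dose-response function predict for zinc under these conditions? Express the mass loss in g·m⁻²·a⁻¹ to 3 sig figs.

r_corr = 8.11 g·m⁻²·a⁻¹

zinc: T>10 °C ⇒ hinge -0.071·(13.2−10) = -0.2272
  SO₂ term: 0.0129·2.8^0.44·exp(0.046·46-0.2272) = 0.1342
  Sd branch = 0.0175·Sd^0.57·e^(0.008·RH+0.085·T) = 1.001 μm/a
  r_corr = 0.1342 + 1.001 = 1.135 μm/a
Convert to mass loss: 1.135 μm/a × 7.14 g/cm³ = 8.105 g·m⁻²·a⁻¹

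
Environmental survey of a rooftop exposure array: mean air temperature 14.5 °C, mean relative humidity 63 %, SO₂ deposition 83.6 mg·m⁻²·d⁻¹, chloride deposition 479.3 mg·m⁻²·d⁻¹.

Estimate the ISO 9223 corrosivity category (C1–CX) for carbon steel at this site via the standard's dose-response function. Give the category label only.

C5

carbon steel: temperature factor f = -0.054·(4.5) = -0.2430
  Pd branch = 1.77·Pd^0.52·e^(0.02·RH+f) = 48.89 μm/a
  Sd branch = 0.102·Sd^0.62·e^(0.033·RH+0.04·T) = 66.89 μm/a
  r_corr = 48.89 + 66.89 = 115.8 μm/a
ISO 9223 Table 2 (carbon steel): 80 < 116 ≤ 200 μm/a ⇒ C5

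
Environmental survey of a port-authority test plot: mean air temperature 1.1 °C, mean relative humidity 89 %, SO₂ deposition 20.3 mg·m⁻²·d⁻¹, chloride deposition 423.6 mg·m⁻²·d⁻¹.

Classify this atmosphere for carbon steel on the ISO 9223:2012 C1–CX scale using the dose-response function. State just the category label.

C5

carbon steel: T≤10 °C ⇒ hinge +0.150·(1.1−10) = -1.3350
  SO₂ term: 1.77·20.3^0.52·exp(0.02·89-1.3350) = 13.22
  Cl⁻ term: 0.102·423.6^0.62·exp(0.033·89+0.04·1.1) = 85.5
  sum: 13.22 + 85.5 → r_corr = 98.71 μm/a
ISO 9223 Table 2 (carbon steel): 80 < 98.7 ≤ 200 μm/a ⇒ C5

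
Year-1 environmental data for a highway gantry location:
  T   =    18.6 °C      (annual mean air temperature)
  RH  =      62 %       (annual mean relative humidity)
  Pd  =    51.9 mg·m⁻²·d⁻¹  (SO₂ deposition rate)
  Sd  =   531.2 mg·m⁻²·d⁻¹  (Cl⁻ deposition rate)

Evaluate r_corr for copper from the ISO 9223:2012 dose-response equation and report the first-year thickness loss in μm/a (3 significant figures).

r_corr = 1.58 μm/a

copper: temperature factor f = -0.080·(8.6) = -0.6880
  sulphur-dioxide contribution → 0.2885 μm/a
  chloride contribution → 1.293 μm/a
  ⇒ r_corr(copper) = 1.582 μm/a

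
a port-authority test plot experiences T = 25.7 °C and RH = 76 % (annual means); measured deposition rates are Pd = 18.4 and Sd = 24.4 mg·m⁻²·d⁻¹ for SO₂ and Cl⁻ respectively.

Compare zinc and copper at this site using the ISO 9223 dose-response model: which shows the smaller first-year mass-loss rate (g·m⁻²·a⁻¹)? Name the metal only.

copper

zinc: temperature factor f = -0.071·(15.7) = -1.1147
  Pd branch = 0.0129·Pd^0.44·e^(0.046·RH+f) = 0.5027 μm/a
  Sd branch = 0.0175·Sd^0.57·e^(0.008·RH+0.085·T) = 1.764 μm/a
  sum: 0.5027 + 1.764 → r_corr = 2.267 μm/a
  mass loss = 2.267 μm/a × 7.14 g/cm³ = 16.19 g·m⁻²·a⁻¹
copper: T>10 °C ⇒ hinge -0.080·(25.7−10) = -1.2560
  Pd branch = 0.0053·Pd^0.26·e^(0.059·RH+f) = 0.2851 μm/a
  Cl⁻ term: 0.01025·24.4^0.27·exp(0.036·76+0.049·25.7) = 1.32
  sum: 0.2851 + 1.32 → r_corr = 1.605 μm/a
  mass loss = 1.605 μm/a × 8.96 g/cm³ = 14.38 g·m⁻²·a⁻¹
Ordering by g·m⁻²·a⁻¹: zinc (16.2) > copper (14.4)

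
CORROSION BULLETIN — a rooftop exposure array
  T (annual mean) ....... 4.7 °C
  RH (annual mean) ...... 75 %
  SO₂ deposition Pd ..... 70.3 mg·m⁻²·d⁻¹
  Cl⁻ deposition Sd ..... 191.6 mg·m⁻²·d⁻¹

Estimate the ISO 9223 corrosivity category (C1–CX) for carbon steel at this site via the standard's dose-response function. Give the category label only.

carbon steel: temperature factor f = +0.150·(-5.3) = -0.7950
  SO₂ term: 1.77·70.3^0.52·exp(0.02·75-0.7950) = 32.7
  Cl⁻ term: 0.102·191.6^0.62·exp(0.033·75+0.04·4.7) = 38.04
  r_corr = 32.7 + 38.04 = 70.74 μm/a
Category bounds: 50…80 μm/a bracket r_corr ⇒ C4

C4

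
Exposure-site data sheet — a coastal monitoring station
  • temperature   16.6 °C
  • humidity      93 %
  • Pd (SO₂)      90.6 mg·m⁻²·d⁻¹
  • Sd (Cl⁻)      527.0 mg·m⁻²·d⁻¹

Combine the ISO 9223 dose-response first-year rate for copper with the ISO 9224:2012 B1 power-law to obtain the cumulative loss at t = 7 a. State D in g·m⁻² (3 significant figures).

copper: f(T) = -0.080·(T−10) [T>10 °C] = -0.5280
  sulphur-dioxide contribution → 2.437 μm/a
  chloride contribution → 3.572 μm/a
  total first-year rate 6.008 μm/a
Power-law: D(7) = r_corr · 7^0.667
  D(7) = 6.008 × 7^0.667 = 6.008 × 3.662 = 22 μm
  Mass loss = 22 μm × 8.96 g/cm³ = 197.1 g·m⁻²

D(7) = 197 g·m⁻²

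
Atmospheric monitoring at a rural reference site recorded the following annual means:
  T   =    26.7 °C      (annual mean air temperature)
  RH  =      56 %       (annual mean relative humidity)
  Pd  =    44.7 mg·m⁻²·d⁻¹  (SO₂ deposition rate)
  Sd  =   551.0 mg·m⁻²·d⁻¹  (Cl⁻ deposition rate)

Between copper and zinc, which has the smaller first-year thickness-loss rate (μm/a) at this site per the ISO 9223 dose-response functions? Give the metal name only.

copper: temperature factor f = -0.080·(16.7) = -1.3360
  SO₂ term: 0.0053·44.7^0.26·exp(0.059·56-1.3360) = 0.1019
  Cl⁻ term: 0.01025·551.0^0.27·exp(0.036·56+0.049·26.7) = 1.565
  r_corr = 0.1019 + 1.565 = 1.667 μm/a
zinc: T>10 °C ⇒ hinge -0.071·(26.7−10) = -1.1857
  SO₂ term: 0.0129·44.7^0.44·exp(0.046·56-1.1857) = 0.2758
  Cl⁻ term: 0.0175·551.0^0.57·exp(0.008·56+0.085·26.7) = 9.676
  sum: 0.2758 + 9.676 → r_corr = 9.952 μm/a
Ordering by μm/a: zinc (9.95) > copper (1.67)

copper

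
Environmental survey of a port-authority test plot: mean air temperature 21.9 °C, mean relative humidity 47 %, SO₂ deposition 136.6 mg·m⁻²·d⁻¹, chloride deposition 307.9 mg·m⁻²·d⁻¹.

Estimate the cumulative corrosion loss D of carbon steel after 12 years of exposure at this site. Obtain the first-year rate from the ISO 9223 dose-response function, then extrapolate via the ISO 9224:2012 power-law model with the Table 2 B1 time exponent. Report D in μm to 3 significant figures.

carbon steel: f(T) = -0.054·(T−10) [T>10 °C] = -0.6426
  Pd branch = 1.77·Pd^0.52·e^(0.02·RH+f) = 30.73 μm/a
  Sd branch = 0.102·Sd^0.62·e^(0.033·RH+0.04·T) = 40.31 μm/a
  r_corr = 30.73 + 40.31 = 71.04 μm/a
Power-law: D(12) = r_corr · 12^0.523
  D(12) = 71.04 × 12^0.523 = 71.04 × 3.668 = 260.6 μm

D(12) = 261 μm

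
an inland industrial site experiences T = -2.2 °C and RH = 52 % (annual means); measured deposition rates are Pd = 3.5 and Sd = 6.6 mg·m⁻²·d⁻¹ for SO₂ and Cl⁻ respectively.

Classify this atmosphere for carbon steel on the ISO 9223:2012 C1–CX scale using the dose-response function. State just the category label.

C2

carbon steel: temperature factor f = +0.150·(-12.2) = -1.8300
  Pd branch = 1.77·Pd^0.52·e^(0.02·RH+f) = 1.541 μm/a
  Sd branch = 0.102·Sd^0.62·e^(0.033·RH+0.04·T) = 1.674 μm/a
  sum: 1.541 + 1.674 → r_corr = 3.215 μm/a
ISO 9223 Table 2 (carbon steel): 1.3 < 3.21 ≤ 25 μm/a ⇒ C2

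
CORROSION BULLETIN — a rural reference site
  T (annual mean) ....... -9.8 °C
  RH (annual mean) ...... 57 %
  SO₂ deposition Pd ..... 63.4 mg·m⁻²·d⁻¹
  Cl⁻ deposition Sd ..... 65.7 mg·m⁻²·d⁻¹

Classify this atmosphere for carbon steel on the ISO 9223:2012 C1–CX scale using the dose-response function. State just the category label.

carbon steel: f(T) = +0.150·(T−10) [T≤10 °C] = -2.9700
  Pd branch = 1.77·Pd^0.52·e^(0.02·RH+f) = 2.456 μm/a
  Cl⁻ term: 0.102·65.7^0.62·exp(0.033·57+0.04·-9.8) = 6.056
  r_corr = 2.456 + 6.056 = 8.512 μm/a
ISO 9223 Table 2 (carbon steel): 1.3 < 8.51 ≤ 25 μm/a ⇒ C2

C2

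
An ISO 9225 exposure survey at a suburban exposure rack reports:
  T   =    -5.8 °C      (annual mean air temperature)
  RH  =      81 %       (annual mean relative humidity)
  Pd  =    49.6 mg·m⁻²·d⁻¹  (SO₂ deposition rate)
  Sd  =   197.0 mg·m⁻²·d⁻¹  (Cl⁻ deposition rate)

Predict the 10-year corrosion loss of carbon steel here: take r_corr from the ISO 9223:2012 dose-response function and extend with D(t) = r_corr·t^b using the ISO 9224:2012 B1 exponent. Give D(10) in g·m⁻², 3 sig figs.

carbon steel: temperature factor f = +0.150·(-15.8) = -2.3700
  Pd branch = 1.77·Pd^0.52·e^(0.02·RH+f) = 6.367 μm/a
  Sd branch = 0.102·Sd^0.62·e^(0.033·RH+0.04·T) = 30.99 μm/a
  sum: 6.367 + 30.99 → r_corr = 37.36 μm/a
Long-term exponent b (ISO 9224 Table 2, B1) = 0.523
  D(10) = 37.36 × 10^0.523 = 37.36 × 3.334 = 124.6 μm
  Mass loss = 124.6 μm × 7.85 g/cm³ = 977.9 g·m⁻²

D(10) = 978 g·m⁻²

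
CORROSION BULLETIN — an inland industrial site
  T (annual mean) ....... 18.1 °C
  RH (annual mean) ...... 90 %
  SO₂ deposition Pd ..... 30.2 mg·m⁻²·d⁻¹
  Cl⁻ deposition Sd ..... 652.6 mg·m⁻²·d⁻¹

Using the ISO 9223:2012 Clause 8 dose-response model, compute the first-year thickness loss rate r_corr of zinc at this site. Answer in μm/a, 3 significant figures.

zinc: temperature factor f = -0.071·(8.1) = -0.5751
  SO₂ term: 0.0129·30.2^0.44·exp(0.046·90-0.5751) = 2.042
  Cl⁻ term: 0.0175·652.6^0.57·exp(0.008·90+0.085·18.1) = 6.734
  sum: 2.042 + 6.734 → r_corr = 8.775 μm/a

r_corr = 8.78 μm/a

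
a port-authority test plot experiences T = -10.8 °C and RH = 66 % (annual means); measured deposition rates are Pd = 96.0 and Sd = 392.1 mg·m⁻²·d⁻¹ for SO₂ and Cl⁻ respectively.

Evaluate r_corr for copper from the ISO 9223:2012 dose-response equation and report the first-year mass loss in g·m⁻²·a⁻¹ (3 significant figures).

r_corr = 3.48 g·m⁻²·a⁻¹

copper: f(T) = +0.126·(T−10) [T≤10 °C] = -2.6208
  SO₂ term: 0.0053·96.0^0.26·exp(0.059·66-2.6208) = 0.06203
  Cl⁻ term: 0.01025·392.1^0.27·exp(0.036·66+0.049·-10.8) = 0.3258
  r_corr = 0.06203 + 0.3258 = 0.3879 μm/a
Convert to mass loss: 0.3879 μm/a × 8.96 g/cm³ = 3.475 g·m⁻²·a⁻¹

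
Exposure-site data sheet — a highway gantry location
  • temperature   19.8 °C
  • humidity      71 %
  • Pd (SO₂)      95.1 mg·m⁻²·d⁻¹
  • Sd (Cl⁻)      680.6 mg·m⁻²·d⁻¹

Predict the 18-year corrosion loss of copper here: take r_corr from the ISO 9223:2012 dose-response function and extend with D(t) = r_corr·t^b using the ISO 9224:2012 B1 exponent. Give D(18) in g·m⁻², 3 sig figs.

copper: temperature factor f = -0.080·(9.8) = -0.7840
  Pd branch = 0.0053·Pd^0.26·e^(0.059·RH+f) = 0.5216 μm/a
  Sd branch = 0.01025·Sd^0.27·e^(0.036·RH+0.049·T) = 2.028 μm/a
  sum: 0.5216 + 2.028 → r_corr = 2.549 μm/a
Long-term exponent b (ISO 9224 Table 2, B1) = 0.667
  D(18) = 2.549 × 18^0.667 = 2.549 × 6.875 = 17.53 μm
  Mass loss = 17.53 μm × 8.96 g/cm³ = 157 g·m⁻²

D(18) = 157 g·m⁻²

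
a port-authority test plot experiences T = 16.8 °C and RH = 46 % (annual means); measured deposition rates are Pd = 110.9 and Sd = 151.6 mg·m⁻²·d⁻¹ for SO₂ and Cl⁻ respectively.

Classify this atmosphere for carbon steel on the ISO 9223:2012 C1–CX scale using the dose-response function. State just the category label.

C4

carbon steel: f(T) = -0.054·(T−10) [T>10 °C] = -0.3672
  SO₂ term: 1.77·110.9^0.52·exp(0.02·46-0.3672) = 35.6
  Cl⁻ term: 0.102·151.6^0.62·exp(0.033·46+0.04·16.8) = 20.5
  r_corr = 35.6 + 20.5 = 56.1 μm/a
56.1 μm/a falls in (50, 80] for carbon steel → category C4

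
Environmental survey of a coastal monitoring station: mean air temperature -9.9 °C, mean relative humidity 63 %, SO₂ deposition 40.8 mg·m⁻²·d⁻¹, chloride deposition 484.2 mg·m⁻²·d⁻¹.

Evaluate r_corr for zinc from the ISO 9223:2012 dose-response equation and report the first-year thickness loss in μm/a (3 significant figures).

zinc: f(T) = +0.038·(T−10) [T≤10 °C] = -0.7562
  sulphur-dioxide contribution → 0.5616 μm/a
  chloride contribution → 0.4236 μm/a
  total first-year rate 0.9852 μm/a

r_corr = 0.985 μm/a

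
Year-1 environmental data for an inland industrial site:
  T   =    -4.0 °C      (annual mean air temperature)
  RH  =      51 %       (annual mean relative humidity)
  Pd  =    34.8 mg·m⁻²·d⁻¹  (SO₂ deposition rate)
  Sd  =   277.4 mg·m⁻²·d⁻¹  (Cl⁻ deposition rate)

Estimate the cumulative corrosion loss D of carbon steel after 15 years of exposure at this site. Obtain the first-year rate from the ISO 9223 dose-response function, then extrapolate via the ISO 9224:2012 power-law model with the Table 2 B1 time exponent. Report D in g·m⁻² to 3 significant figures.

D(15) = 618 g·m⁻²

carbon steel: T≤10 °C ⇒ hinge +0.150·(-4.0−10) = -2.1000
  sulphur-dioxide contribution → 3.807 μm/a
  chloride contribution → 15.3 μm/a
  ⇒ r_corr(carbon steel) = 19.11 μm/a
Power-law: D(15) = r_corr · 15^0.523
  D(15) = 19.11 × 15^0.523 = 19.11 × 4.122 = 78.77 μm
  Mass loss = 78.77 μm × 7.85 g/cm³ = 618.3 g·m⁻²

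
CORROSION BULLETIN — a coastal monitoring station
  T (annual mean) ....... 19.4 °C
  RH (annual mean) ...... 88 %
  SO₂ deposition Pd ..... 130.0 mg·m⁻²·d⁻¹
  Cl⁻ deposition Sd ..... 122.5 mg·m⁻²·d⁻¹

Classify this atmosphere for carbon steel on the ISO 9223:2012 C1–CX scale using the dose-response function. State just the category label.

carbon steel: f(T) = -0.054·(T−10) [T>10 °C] = -0.5076
  sulphur-dioxide contribution → 77.83 μm/a
  chloride contribution → 79.7 μm/a
  total first-year rate 157.5 μm/a
Category bounds: 80…200 μm/a bracket r_corr ⇒ C5

C5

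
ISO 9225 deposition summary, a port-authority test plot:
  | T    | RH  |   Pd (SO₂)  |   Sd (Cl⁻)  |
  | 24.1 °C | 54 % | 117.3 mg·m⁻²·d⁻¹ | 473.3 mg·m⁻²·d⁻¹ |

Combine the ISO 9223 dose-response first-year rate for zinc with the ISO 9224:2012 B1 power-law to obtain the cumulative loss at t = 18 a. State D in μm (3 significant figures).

D(18) = 78.2 μm

zinc: f(T) = -0.071·(T−10) [T>10 °C] = -1.0011
  SO₂ term: 0.0129·117.3^0.44·exp(0.046·54-1.0011) = 0.4625
  Cl⁻ term: 0.0175·473.3^0.57·exp(0.008·54+0.085·24.1) = 7.001
  r_corr = 0.4625 + 7.001 = 7.463 μm/a
ISO 9224: D(t) = r_corr · t^b with b = 0.813 (zinc, B1)
  D(18) = 7.463 × 18^0.813 = 7.463 × 10.48 = 78.24 μm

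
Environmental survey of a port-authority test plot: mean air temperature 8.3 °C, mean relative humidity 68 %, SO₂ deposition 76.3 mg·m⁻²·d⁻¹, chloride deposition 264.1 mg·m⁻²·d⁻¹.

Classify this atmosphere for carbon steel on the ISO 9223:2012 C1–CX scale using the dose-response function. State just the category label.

C5

carbon steel: T≤10 °C ⇒ hinge +0.150·(8.3−10) = -0.2550
  SO₂ term: 1.77·76.3^0.52·exp(0.02·68-0.2550) = 50.91
  Cl⁻ term: 0.102·264.1^0.62·exp(0.033·68+0.04·8.3) = 42.54
  r_corr = 50.91 + 42.54 = 93.45 μm/a
Category bounds: 80…200 μm/a bracket r_corr ⇒ C5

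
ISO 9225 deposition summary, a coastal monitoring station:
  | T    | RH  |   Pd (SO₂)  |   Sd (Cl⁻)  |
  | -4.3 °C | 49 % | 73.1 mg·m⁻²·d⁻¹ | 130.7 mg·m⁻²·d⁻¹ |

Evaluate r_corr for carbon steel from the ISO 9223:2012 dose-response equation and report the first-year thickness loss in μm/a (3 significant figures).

carbon steel: temperature factor f = +0.150·(-14.3) = -2.1450
  Pd branch = 1.77·Pd^0.52·e^(0.02·RH+f) = 5.143 μm/a
  Cl⁻ term: 0.102·130.7^0.62·exp(0.033·49+0.04·-4.3) = 8.877
  sum: 5.143 + 8.877 → r_corr = 14.02 μm/a

r_corr = 14.0 μm/a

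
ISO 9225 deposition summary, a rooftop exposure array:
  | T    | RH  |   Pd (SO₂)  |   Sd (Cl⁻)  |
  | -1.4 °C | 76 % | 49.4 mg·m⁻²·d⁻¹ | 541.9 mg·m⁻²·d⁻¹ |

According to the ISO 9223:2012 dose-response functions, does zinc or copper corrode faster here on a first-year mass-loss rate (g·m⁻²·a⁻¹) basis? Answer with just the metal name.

zinc

zinc: temperature factor f = +0.038·(-11.4) = -0.4332
  SO₂ term: 0.0129·49.4^0.44·exp(0.046·76-0.4332) = 1.535
  Sd branch = 0.0175·Sd^0.57·e^(0.008·RH+0.085·T) = 1.032 μm/a
  sum: 1.535 + 1.032 → r_corr = 2.567 μm/a
  mass loss = 2.567 μm/a × 7.14 g/cm³ = 18.33 g·m⁻²·a⁻¹
copper: f(T) = +0.126·(T−10) [T≤10 °C] = -1.4364
  SO₂ term: 0.0053·49.4^0.26·exp(0.059·76-1.4364) = 0.3078
  Sd branch = 0.01025·Sd^0.27·e^(0.036·RH+0.049·T) = 0.8078 μm/a
  sum: 0.3078 + 0.8078 → r_corr = 1.116 μm/a
  mass loss = 1.116 μm/a × 8.96 g/cm³ = 9.996 g·m⁻²·a⁻¹
Ordering by g·m⁻²·a⁻¹: zinc (18.3) > copper (10)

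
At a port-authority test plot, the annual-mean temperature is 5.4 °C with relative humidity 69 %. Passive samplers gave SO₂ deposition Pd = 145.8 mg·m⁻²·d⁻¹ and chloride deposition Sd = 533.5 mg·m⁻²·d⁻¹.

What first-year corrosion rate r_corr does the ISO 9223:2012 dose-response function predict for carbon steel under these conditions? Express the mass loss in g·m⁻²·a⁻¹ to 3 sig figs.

carbon steel: f(T) = +0.150·(T−10) [T≤10 °C] = -0.6900
  sulphur-dioxide contribution → 47.08 μm/a
  chloride contribution → 60.55 μm/a
  ⇒ r_corr(carbon steel) = 107.6 μm/a
Convert to mass loss: 107.6 μm/a × 7.85 g/cm³ = 844.9 g·m⁻²·a⁻¹

r_corr = 845 g·m⁻²·a⁻¹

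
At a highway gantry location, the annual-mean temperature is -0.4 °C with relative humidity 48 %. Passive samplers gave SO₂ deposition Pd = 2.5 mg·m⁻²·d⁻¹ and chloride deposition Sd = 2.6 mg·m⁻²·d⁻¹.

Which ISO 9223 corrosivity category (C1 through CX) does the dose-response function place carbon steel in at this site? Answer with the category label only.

carbon steel: T≤10 °C ⇒ hinge +0.150·(-0.4−10) = -1.5600
  SO₂ term: 1.77·2.5^0.52·exp(0.02·48-1.5600) = 1.564
  Sd branch = 0.102·Sd^0.62·e^(0.033·RH+0.04·T) = 0.8848 μm/a
  r_corr = 1.564 + 0.8848 = 2.449 μm/a
2.45 μm/a falls in (1.3, 25] for carbon steel → category C2

C2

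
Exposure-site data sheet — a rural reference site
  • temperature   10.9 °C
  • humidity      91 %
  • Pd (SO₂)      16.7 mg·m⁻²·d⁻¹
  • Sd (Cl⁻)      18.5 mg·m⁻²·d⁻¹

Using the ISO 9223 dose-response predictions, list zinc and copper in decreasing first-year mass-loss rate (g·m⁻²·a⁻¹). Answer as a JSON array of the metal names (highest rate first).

zinc: temperature factor f = -0.071·(0.9) = -0.0639
  SO₂ term: 0.0129·16.7^0.44·exp(0.046·91-0.0639) = 2.747
  Cl⁻ term: 0.0175·18.5^0.57·exp(0.008·91+0.085·10.9) = 0.4829
  sum: 2.747 + 0.4829 → r_corr = 3.229 μm/a
  mass loss = 3.229 μm/a × 7.14 g/cm³ = 23.06 g·m⁻²·a⁻¹
copper: f(T) = -0.080·(T−10) [T>10 °C] = -0.0720
  SO₂ term: 0.0053·16.7^0.26·exp(0.059·91-0.0720) = 2.201
  Cl⁻ term: 0.01025·18.5^0.27·exp(0.036·91+0.049·10.9) = 1.018
  sum: 2.201 + 1.018 → r_corr = 3.219 μm/a
  mass loss = 3.219 μm/a × 8.96 g/cm³ = 28.84 g·m⁻²·a⁻¹
Ordering by g·m⁻²·a⁻¹: copper (28.8) > zinc (23.1)

["copper", "zinc"]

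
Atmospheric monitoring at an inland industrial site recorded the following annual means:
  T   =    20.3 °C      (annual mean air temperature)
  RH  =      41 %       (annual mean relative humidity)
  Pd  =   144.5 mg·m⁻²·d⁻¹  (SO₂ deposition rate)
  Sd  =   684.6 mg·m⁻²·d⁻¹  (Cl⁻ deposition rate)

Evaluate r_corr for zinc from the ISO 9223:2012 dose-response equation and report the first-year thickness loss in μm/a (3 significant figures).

zinc: temperature factor f = -0.071·(10.3) = -0.7313
  sulphur-dioxide contribution → 0.3651 μm/a
  chloride contribution → 5.637 μm/a
  total first-year rate 6.002 μm/a

r_corr = 6.00 μm/a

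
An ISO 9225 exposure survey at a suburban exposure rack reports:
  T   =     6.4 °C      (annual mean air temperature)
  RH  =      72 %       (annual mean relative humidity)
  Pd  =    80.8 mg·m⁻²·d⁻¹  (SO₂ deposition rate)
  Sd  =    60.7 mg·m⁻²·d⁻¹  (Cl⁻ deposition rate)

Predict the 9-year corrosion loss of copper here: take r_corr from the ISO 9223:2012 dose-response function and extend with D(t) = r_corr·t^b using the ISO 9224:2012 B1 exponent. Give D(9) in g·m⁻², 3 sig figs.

D(9) = 50.7 g·m⁻²

copper: f(T) = +0.126·(T−10) [T≤10 °C] = -0.4536
  Pd branch = 0.0053·Pd^0.26·e^(0.059·RH+f) = 0.7381 μm/a
  Sd branch = 0.01025·Sd^0.27·e^(0.036·RH+0.049·T) = 0.5676 μm/a
  sum: 0.7381 + 0.5676 → r_corr = 1.306 μm/a
ISO 9224: D(t) = r_corr · t^b with b = 0.667 (copper, B1)
  D(9) = 1.306 × 9^0.667 = 1.306 × 4.33 = 5.654 μm
  Mass loss = 5.654 μm × 8.96 g/cm³ = 50.66 g·m⁻²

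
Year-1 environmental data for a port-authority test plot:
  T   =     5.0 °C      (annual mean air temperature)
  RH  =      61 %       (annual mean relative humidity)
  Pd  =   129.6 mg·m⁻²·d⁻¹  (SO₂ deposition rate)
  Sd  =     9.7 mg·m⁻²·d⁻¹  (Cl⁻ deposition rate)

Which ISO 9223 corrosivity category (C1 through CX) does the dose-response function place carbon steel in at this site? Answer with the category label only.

carbon steel: T≤10 °C ⇒ hinge +0.150·(5.0−10) = -0.7500
  SO₂ term: 1.77·129.6^0.52·exp(0.02·61-0.7500) = 35.53
  Cl⁻ term: 0.102·9.7^0.62·exp(0.033·61+0.04·5.0) = 3.815
  r_corr = 35.53 + 3.815 = 39.35 μm/a
ISO 9223 Table 2 (carbon steel): 25 < 39.3 ≤ 50 μm/a ⇒ C3

C3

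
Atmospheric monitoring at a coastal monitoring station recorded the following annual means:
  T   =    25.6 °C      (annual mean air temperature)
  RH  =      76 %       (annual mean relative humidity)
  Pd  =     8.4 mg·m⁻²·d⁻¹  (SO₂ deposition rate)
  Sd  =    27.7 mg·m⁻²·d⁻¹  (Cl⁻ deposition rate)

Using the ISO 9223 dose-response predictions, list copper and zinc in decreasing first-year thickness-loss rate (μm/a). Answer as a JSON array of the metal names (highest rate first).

["zinc", "copper"]

copper: temperature factor f = -0.080·(15.6) = -1.2480
  sulphur-dioxide contribution → 0.2344 μm/a
  chloride contribution → 1.359 μm/a
  ⇒ r_corr(copper) = 1.593 μm/a
zinc: temperature factor f = -0.071·(15.6) = -1.1076
  sulphur-dioxide contribution → 0.3585 μm/a
  chloride contribution → 1.881 μm/a
  total first-year rate 2.239 μm/a
Ordering by μm/a: zinc (2.24) > copper (1.59)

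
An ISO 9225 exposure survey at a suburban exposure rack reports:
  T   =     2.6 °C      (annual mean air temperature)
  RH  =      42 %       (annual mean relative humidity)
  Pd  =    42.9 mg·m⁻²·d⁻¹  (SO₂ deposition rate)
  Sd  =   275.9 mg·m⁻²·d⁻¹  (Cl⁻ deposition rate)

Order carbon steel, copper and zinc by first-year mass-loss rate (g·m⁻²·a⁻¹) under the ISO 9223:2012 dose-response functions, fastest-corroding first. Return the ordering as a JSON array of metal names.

carbon steel: T≤10 °C ⇒ hinge +0.150·(2.6−10) = -1.1100
  sulphur-dioxide contribution → 9.541 μm/a
  chloride contribution → 14.76 μm/a
  ⇒ r_corr(carbon steel) = 24.3 μm/a
  mass loss = 24.3 μm/a × 7.85 g/cm³ = 190.7 g·m⁻²·a⁻¹
copper: T≤10 °C ⇒ hinge +0.126·(2.6−10) = -0.9324
  sulphur-dioxide contribution → 0.06606 μm/a
  chloride contribution → 0.2408 μm/a
  ⇒ r_corr(copper) = 0.3069 μm/a
  mass loss = 0.3069 μm/a × 8.96 g/cm³ = 2.75 g·m⁻²·a⁻¹
zinc: T≤10 °C ⇒ hinge +0.038·(2.6−10) = -0.2812
  sulphur-dioxide contribution → 0.3514 μm/a
  chloride contribution → 0.7519 μm/a
  ⇒ r_corr(zinc) = 1.103 μm/a
  mass loss = 1.103 μm/a × 7.14 g/cm³ = 7.878 g·m⁻²·a⁻¹
Ordering by g·m⁻²·a⁻¹: carbon steel (191) > zinc (7.88) > copper (2.75)

["carbon steel", "zinc", "copper"]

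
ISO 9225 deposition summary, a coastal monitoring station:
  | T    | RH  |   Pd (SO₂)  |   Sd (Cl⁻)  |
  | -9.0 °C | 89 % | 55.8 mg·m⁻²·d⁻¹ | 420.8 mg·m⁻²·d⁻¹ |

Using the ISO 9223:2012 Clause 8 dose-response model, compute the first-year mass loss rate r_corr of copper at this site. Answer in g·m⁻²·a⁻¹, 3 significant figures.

r_corr = 9.79 g·m⁻²·a⁻¹

copper: temperature factor f = +0.126·(-19.0) = -2.3940
  SO₂ term: 0.0053·55.8^0.26·exp(0.059·89-2.3940) = 0.2625
  Sd branch = 0.01025·Sd^0.27·e^(0.036·RH+0.049·T) = 0.8302 μm/a
  sum: 0.2625 + 0.8302 → r_corr = 1.093 μm/a
Convert to mass loss: 1.093 μm/a × 8.96 g/cm³ = 9.791 g·m⁻²·a⁻¹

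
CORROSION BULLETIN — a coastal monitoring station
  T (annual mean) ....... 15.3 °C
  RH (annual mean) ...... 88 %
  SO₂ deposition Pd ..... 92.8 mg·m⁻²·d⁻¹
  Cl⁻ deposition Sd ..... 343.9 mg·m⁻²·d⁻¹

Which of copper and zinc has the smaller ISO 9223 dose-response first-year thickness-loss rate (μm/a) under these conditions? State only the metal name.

copper: f(T) = -0.080·(T−10) [T>10 °C] = -0.4240
  SO₂ term: 0.0053·92.8^0.26·exp(0.059·88-0.4240) = 2.026
  Cl⁻ term: 0.01025·343.9^0.27·exp(0.036·88+0.049·15.3) = 2.495
  sum: 2.026 + 2.495 → r_corr = 4.52 μm/a
zinc: temperature factor f = -0.071·(5.3) = -0.3763
  SO₂ term: 0.0129·92.8^0.44·exp(0.046·88-0.3763) = 3.723
  Cl⁻ term: 0.0175·343.9^0.57·exp(0.008·88+0.085·15.3) = 3.625
  r_corr = 3.723 + 3.625 = 7.348 μm/a
Ordering by μm/a: zinc (7.35) > copper (4.52)

copper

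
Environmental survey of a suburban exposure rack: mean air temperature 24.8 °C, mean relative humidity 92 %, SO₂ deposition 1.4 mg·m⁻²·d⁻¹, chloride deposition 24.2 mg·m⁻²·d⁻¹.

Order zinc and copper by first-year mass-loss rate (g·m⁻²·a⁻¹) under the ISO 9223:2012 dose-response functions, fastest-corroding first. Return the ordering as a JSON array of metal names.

["copper", "zinc"]

zinc: T>10 °C ⇒ hinge -0.071·(24.8−10) = -1.0508
  sulphur-dioxide contribution → 0.3601 μm/a
  chloride contribution → 1.849 μm/a
  total first-year rate 2.209 μm/a
  mass loss = 2.209 μm/a × 7.14 g/cm³ = 15.77 g·m⁻²·a⁻¹
copper: T>10 °C ⇒ hinge -0.080·(24.8−10) = -1.1840
  sulphur-dioxide contribution → 0.4031 μm/a
  chloride contribution → 2.241 μm/a
  total first-year rate 2.644 μm/a
  mass loss = 2.644 μm/a × 8.96 g/cm³ = 23.69 g·m⁻²·a⁻¹
Ordering by g·m⁻²·a⁻¹: copper (23.7) > zinc (15.8)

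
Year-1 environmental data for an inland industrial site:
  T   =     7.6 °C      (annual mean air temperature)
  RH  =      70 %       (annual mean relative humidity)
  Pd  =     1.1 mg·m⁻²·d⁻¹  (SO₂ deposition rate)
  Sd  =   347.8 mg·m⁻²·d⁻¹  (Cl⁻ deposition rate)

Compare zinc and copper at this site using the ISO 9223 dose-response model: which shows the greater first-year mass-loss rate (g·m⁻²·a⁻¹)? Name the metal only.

zinc: temperature factor f = +0.038·(-2.4) = -0.0912
  SO₂ term: 0.0129·1.1^0.44·exp(0.046·70-0.0912) = 0.3073
  Cl⁻ term: 0.0175·347.8^0.57·exp(0.008·70+0.085·7.6) = 1.642
  sum: 0.3073 + 1.642 → r_corr = 1.949 μm/a
  mass loss = 1.949 μm/a × 7.14 g/cm³ = 13.92 g·m⁻²·a⁻¹
copper: T≤10 °C ⇒ hinge +0.126·(7.6−10) = -0.3024
  Pd branch = 0.0053·Pd^0.26·e^(0.059·RH+f) = 0.2497 μm/a
  Cl⁻ term: 0.01025·347.8^0.27·exp(0.036·70+0.049·7.6) = 0.8975
  sum: 0.2497 + 0.8975 → r_corr = 1.147 μm/a
  mass loss = 1.147 μm/a × 8.96 g/cm³ = 10.28 g·m⁻²·a⁻¹
Ordering by g·m⁻²·a⁻¹: zinc (13.9) > copper (10.3)

zinc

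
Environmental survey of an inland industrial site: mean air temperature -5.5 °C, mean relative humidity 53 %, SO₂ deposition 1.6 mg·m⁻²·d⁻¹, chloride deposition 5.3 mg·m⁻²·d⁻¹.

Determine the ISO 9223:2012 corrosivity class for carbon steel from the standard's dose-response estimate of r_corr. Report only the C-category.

carbon steel: f(T) = +0.150·(T−10) [T≤10 °C] = -2.3250
  sulphur-dioxide contribution → 0.6379 μm/a
  chloride contribution → 1.323 μm/a
  total first-year rate 1.961 μm/a
ISO 9223 Table 2 (carbon steel): 1.3 < 1.96 ≤ 25 μm/a ⇒ C2

C2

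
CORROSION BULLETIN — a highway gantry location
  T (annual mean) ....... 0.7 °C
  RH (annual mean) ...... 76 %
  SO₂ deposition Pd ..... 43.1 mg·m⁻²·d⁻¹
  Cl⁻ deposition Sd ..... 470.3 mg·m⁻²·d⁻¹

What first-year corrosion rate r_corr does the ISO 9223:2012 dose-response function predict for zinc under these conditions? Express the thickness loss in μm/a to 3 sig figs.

zinc: temperature factor f = +0.038·(-9.3) = -0.3534
  SO₂ term: 0.0129·43.1^0.44·exp(0.046·76-0.3534) = 1.565
  Cl⁻ term: 0.0175·470.3^0.57·exp(0.008·76+0.085·0.7) = 1.138
  r_corr = 1.565 + 1.138 = 2.703 μm/a

r_corr = 2.70 μm/a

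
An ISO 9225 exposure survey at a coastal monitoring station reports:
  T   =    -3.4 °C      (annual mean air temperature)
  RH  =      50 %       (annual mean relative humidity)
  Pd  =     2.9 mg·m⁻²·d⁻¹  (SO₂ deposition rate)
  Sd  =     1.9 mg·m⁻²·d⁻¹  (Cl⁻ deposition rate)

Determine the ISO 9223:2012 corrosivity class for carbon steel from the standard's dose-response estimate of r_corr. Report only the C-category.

C2

carbon steel: T≤10 °C ⇒ hinge +0.150·(-3.4−10) = -2.0100
  sulphur-dioxide contribution → 1.121 μm/a
  chloride contribution → 0.6902 μm/a
  ⇒ r_corr(carbon steel) = 1.812 μm/a
ISO 9223 Table 2 (carbon steel): 1.3 < 1.81 ≤ 25 μm/a ⇒ C2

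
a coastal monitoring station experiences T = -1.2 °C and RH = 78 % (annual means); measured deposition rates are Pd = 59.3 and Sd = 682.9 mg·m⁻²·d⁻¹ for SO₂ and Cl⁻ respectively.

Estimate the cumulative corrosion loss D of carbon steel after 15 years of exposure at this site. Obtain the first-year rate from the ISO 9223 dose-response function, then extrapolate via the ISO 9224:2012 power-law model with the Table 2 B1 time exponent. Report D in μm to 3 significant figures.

D(15) = 355 μm

carbon steel: f(T) = +0.150·(T−10) [T≤10 °C] = -1.6800
  SO₂ term: 1.77·59.3^0.52·exp(0.02·78-1.6800) = 13.12
  Cl⁻ term: 0.102·682.9^0.62·exp(0.033·78+0.04·-1.2) = 72.93
  sum: 13.12 + 72.93 → r_corr = 86.05 μm/a
ISO 9224: D(t) = r_corr · t^b with b = 0.523 (carbon steel, B1)
  D(15) = 86.05 × 15^0.523 = 86.05 × 4.122 = 354.7 μm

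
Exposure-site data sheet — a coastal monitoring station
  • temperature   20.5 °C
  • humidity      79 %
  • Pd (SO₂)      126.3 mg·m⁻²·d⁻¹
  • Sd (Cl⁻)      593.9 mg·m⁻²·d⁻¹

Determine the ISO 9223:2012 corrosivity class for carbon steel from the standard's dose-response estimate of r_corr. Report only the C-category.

carbon steel: f(T) = -0.054·(T−10) [T>10 °C] = -0.5670
  sulphur-dioxide contribution → 60.35 μm/a
  chloride contribution → 164.7 μm/a
  total first-year rate 225 μm/a
ISO 9223 Table 2 (carbon steel): 200 < 225 ≤ 700 μm/a ⇒ CX

CX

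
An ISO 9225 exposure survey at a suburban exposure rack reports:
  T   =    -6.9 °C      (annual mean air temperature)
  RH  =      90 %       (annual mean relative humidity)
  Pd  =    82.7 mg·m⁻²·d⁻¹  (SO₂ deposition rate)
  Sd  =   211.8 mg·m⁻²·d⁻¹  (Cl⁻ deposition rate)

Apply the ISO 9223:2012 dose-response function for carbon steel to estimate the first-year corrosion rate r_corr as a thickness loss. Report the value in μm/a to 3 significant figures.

carbon steel: T≤10 °C ⇒ hinge +0.150·(-6.9−10) = -2.5350
  sulphur-dioxide contribution → 8.431 μm/a
  chloride contribution → 41.75 μm/a
  total first-year rate 50.18 μm/a

r_corr = 50.2 μm/a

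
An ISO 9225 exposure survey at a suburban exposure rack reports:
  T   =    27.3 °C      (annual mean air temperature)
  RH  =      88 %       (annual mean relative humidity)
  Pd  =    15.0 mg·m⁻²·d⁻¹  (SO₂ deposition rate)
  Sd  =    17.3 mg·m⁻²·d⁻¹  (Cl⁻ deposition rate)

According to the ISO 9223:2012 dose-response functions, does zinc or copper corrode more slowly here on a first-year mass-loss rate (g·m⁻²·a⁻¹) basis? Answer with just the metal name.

zinc: f(T) = -0.071·(T−10) [T>10 °C] = -1.2283
  Pd branch = 0.0129·Pd^0.44·e^(0.046·RH+f) = 0.7123 μm/a
  Cl⁻ term: 0.0175·17.3^0.57·exp(0.008·88+0.085·27.3) = 1.829
  r_corr = 0.7123 + 1.829 = 2.541 μm/a
  mass loss = 2.541 μm/a × 7.14 g/cm³ = 18.15 g·m⁻²·a⁻¹
copper: temperature factor f = -0.080·(17.3) = -1.3840
  Pd branch = 0.0053·Pd^0.26·e^(0.059·RH+f) = 0.4829 μm/a
  Sd branch = 0.01025·Sd^0.27·e^(0.036·RH+0.049·T) = 2.004 μm/a
  r_corr = 0.4829 + 2.004 = 2.486 μm/a
  mass loss = 2.486 μm/a × 8.96 g/cm³ = 22.28 g·m⁻²·a⁻¹
Ordering by g·m⁻²·a⁻¹: copper (22.3) > zinc (18.1)

zinc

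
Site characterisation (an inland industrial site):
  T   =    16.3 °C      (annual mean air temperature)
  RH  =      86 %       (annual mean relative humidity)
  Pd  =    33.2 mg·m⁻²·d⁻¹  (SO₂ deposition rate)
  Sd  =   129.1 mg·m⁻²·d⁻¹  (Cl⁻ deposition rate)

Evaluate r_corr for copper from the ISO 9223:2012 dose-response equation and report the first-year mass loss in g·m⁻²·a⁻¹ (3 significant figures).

copper: T>10 °C ⇒ hinge -0.080·(16.3−10) = -0.5040
  SO₂ term: 0.0053·33.2^0.26·exp(0.059·86-0.5040) = 1.272
  Cl⁻ term: 0.01025·129.1^0.27·exp(0.036·86+0.049·16.3) = 1.871
  sum: 1.272 + 1.871 → r_corr = 3.143 μm/a
Convert to mass loss: 3.143 μm/a × 8.96 g/cm³ = 28.16 g·m⁻²·a⁻¹

r_corr = 28.2 g·m⁻²·a⁻¹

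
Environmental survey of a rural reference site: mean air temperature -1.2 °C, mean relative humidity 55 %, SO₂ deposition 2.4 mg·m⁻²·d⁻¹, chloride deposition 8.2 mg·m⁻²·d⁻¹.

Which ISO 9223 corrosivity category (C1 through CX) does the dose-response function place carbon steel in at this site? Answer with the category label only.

C2

carbon steel: T≤10 °C ⇒ hinge +0.150·(-1.2−10) = -1.6800
  SO₂ term: 1.77·2.4^0.52·exp(0.02·55-1.6800) = 1.562
  Sd branch = 0.102·Sd^0.62·e^(0.033·RH+0.04·T) = 2.201 μm/a
  r_corr = 1.562 + 2.201 = 3.763 μm/a
ISO 9223 Table 2 (carbon steel): 1.3 < 3.76 ≤ 25 μm/a ⇒ C2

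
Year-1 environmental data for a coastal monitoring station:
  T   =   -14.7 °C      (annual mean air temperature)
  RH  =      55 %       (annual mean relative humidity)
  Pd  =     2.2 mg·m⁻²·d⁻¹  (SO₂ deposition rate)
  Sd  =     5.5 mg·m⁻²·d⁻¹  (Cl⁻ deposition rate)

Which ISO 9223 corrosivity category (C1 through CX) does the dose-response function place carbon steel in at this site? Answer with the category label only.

carbon steel: T≤10 °C ⇒ hinge +0.150·(-14.7−10) = -3.7050
  Pd branch = 1.77·Pd^0.52·e^(0.02·RH+f) = 0.1971 μm/a
  Cl⁻ term: 0.102·5.5^0.62·exp(0.033·55+0.04·-14.7) = 1.001
  sum: 0.1971 + 1.001 → r_corr = 1.198 μm/a
1.2 μm/a falls in (0, 1.3] for carbon steel → category C1

C1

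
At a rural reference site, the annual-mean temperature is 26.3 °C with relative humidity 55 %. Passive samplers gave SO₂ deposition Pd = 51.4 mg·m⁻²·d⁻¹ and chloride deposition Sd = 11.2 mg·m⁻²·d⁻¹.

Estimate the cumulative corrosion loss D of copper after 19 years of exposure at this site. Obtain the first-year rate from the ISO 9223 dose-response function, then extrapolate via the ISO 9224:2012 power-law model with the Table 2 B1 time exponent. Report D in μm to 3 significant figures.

copper: temperature factor f = -0.080·(16.3) = -1.3040
  sulphur-dioxide contribution → 0.1028 μm/a
  chloride contribution → 0.5171 μm/a
  total first-year rate 0.6199 μm/a
Power-law: D(19) = r_corr · 19^0.667
  D(19) = 0.6199 × 19^0.667 = 0.6199 × 7.127 = 4.419 μm

D(19) = 4.42 μm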